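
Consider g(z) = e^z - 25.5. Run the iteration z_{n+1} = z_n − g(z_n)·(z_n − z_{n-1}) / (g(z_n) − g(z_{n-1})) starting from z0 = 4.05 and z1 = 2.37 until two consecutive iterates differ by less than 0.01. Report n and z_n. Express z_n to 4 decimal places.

g(4.05) = 31.897457, g(2.37) = -14.802608
z2 = 2.370000 − (-14.802608)·(-1.680000)/(-46.700065) = 2.902513;  |Δ| = 0.532513
g(2.902513) = -7.280130
z3 = 2.902513 − (-7.280130)·(0.532513)/(7.522478) = 3.417870;  |Δ| = 0.515357
g(3.417870) = 5.004366
z4 = 3.417870 − 5.004366·(0.515357)/(12.284496) = 3.207928;  |Δ| = 0.209942
g(3.207928) = -0.772215
z5 = 3.207928 − (-0.772215)·(-0.209942)/(-5.776581) = 3.235993;  |Δ| = 0.028065
g(3.235993) = -0.068396
z6 = 3.235993 − (-0.068396)·(0.028065)/(0.703819) = 3.238720;  |Δ| = 0.002727
|z6 − z5| = 0.002727 < 0.01

n = 6, z_n = 3.2387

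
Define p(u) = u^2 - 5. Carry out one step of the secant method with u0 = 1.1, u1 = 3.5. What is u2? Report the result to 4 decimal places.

1.9239

p(1.1) = -3.790000, p(3.5) = 7.250000
u2 = 3.500000 − 7.250000·(3.500000 − 1.100000) / (7.250000 − (-3.790000)) = 3.500000 − (17.400000)/(11.040000) = 1.923913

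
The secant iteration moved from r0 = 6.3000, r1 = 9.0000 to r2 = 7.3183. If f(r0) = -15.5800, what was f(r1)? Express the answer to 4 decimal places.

25.7300

The secant line through (6.3000, -15.5800) and (9.0000, f(r1)) crosses zero at r2 = 7.3183.
So (6.3000, -15.5800), (9.0000, f(r1)), (7.3183, 0) are collinear:
f(r1) = -15.5800 · (9.0000 − 7.3183) / (6.3000 − 7.3183) = -15.5800 · (1.681700)/(-1.018300) = 25.730027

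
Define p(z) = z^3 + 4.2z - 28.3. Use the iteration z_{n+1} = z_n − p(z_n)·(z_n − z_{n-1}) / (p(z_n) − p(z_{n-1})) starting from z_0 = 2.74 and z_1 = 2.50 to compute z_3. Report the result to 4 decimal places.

p(2.74) = 3.778824, p(2.50) = -2.175000
z_2 = 2.500000 − (-2.175000)·(2.500000 − 2.740000) / (-2.175000 − 3.778824) = 2.500000 − (0.522000)/(-5.953824) = 2.587675
p(2.587675) = -0.104539
z_3 = 2.587675 − (-0.104539)·(2.587675 − 2.500000) / (-0.104539 − (-2.175000)) = 2.587675 − (-0.009165)/(2.070461) = 2.592102

2.5921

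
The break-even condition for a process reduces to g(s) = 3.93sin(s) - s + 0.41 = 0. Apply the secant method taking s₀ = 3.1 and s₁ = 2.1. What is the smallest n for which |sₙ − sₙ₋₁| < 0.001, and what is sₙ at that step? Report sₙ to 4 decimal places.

n = 5, sₙ = 2.5621

g(3.1) = -2.526588, g(2.1) = 1.702413
s₂ = 2.100000 − 1.702413·(-1.000000)/(4.229001) = 2.502557;  |Δ| = 0.402557
g(2.502557) = 0.251381
s₃ = 2.502557 − 0.251381·(0.402557)/(-1.451032) = 2.572297;  |Δ| = 0.069740
g(2.572297) = -0.043874
s₄ = 2.572297 − (-0.043874)·(0.069740)/(-0.295255) = 2.561934;  |Δ| = 0.010363
g(2.561934) = 0.000679
s₅ = 2.561934 − 0.000679·(-0.010363)/(0.044552) = 2.562092;  |Δ| = 0.000158
|s₅ − s₄| = 0.000158 < 0.001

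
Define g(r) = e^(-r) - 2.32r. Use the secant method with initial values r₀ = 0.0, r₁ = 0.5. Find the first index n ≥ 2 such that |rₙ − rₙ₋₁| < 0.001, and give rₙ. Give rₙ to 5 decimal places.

g(0.0) = 1.0000000, g(0.5) = -0.5534693
r₂ = 0.5000000 − (-0.5534693)·(0.5000000)/(-1.5534693) = 0.3218602;  |Δ| = 0.1781398
g(0.3218602) = -0.0219162
r₃ = 0.3218602 − (-0.0219162)·(-0.1781398)/(0.5315531) = 0.3145154;  |Δ| = 0.0073448
g(0.3145154) = 0.0004668
r₄ = 0.3145154 − 0.0004668·(-0.0073448)/(0.0223831) = 0.3146686;  |Δ| = 0.0001532
|r₄ − r₃| = 0.0001532 < 0.001

n = 4, rₙ = 0.31467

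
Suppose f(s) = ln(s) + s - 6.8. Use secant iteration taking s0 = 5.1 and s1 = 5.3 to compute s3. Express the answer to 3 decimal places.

5.159

f(5.1) = -0.07076, f(5.3) = 0.16771
s2 = 5.30000 − 0.16771·(5.30000 − 5.10000) / (0.16771 − (-0.07076)) = 5.30000 − (0.03354)/(0.23847) = 5.15935
f(5.15935) = 0.00016
s3 = 5.15935 − 0.00016·(5.15935 − 5.30000) / (0.00016 − 0.16771) = 5.15935 − (-0.00002)/(-0.16755) = 5.15922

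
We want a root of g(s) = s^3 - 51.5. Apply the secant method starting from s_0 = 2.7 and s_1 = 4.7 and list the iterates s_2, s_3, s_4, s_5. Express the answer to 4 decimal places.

3.4563, 3.6594, 3.7251, 3.7204

g(2.7) = -31.817000, g(4.7) = 52.323000
s_2 = 4.700000 − 52.323000·(4.700000 − 2.700000) / (52.323000 − (-31.817000)) = 4.700000 − (104.646000)/(84.140000) = 3.456287
g(3.456287) = -10.211468
s_3 = 3.456287 − (-10.211468)·(3.456287 − 4.700000) / (-10.211468 − 52.323000) = 3.456287 − (12.700134)/(-62.534468) = 3.659377
g(3.659377) = -2.497125
s_4 = 3.659377 − (-2.497125)·(3.659377 − 3.456287) / (-2.497125 − (-10.211468)) = 3.659377 − (-0.507141)/(7.714343) = 3.725117
g(3.725117) = 0.191588
s_5 = 3.725117 − 0.191588·(3.725117 − 3.659377) / (0.191588 − (-2.497125)) = 3.725117 − (0.012595)/(2.688713) = 3.720433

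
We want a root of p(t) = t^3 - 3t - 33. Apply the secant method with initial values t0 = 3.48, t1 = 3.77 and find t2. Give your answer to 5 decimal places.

p(3.48) = -1.2958080, p(3.77) = 9.2726330
t2 = 3.7700000 − 9.2726330·(3.7700000 − 3.4800000) / (9.2726330 − (-1.2958080)) = 3.7700000 − (2.6890636)/(10.5684410) = 3.5155572

3.51556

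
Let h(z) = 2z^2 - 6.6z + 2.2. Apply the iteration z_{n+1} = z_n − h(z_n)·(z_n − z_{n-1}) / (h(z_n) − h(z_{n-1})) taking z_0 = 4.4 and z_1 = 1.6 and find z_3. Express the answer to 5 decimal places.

4.84000

h(4.4) = 11.8800000, h(1.6) = -3.2400000
z_2 = 1.6000000 − (-3.2400000)·(1.6000000 − 4.4000000) / (-3.2400000 − 11.8800000) = 1.6000000 − (9.0720000)/(-15.1200000) = 2.2000000
h(2.2000000) = -2.6400000
z_3 = 2.2000000 − (-2.6400000)·(2.2000000 − 1.6000000) / (-2.6400000 − (-3.2400000)) = 2.2000000 − (-1.5840000)/(0.6000000) = 4.8400000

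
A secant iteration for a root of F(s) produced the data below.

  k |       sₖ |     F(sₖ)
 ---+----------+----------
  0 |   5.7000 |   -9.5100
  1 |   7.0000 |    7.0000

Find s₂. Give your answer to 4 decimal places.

s₂ = 7.0000 − 7.0000·(7.0000 − 5.7000) / (7.0000 − (-9.5100))
   = 7.0000 − (9.100000)/(16.510000) = 6.448819

6.4488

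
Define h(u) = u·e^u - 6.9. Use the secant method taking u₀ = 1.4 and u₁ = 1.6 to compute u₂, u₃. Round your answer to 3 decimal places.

h(1.4) = -1.22272, h(1.6) = 1.02485
u₂ = 1.60000 − 1.02485·(1.60000 − 1.40000) / (1.02485 − (-1.22272)) = 1.60000 − (0.20497)/(2.24757) = 1.50880
h(1.50880) = -0.07822
u₃ = 1.50880 − (-0.07822)·(1.50880 − 1.60000) / (-0.07822 − 1.02485) = 1.50880 − (0.00713)/(-1.10307) = 1.51527

1.509, 1.515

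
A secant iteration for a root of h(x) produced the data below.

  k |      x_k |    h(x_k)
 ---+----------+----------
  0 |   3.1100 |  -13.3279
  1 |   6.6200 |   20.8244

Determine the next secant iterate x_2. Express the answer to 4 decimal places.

x_2 = 6.6200 − 20.8244·(6.6200 − 3.1100) / (20.8244 − (-13.3279))
   = 6.6200 − (73.093644)/(34.152300) = 4.479774

4.4798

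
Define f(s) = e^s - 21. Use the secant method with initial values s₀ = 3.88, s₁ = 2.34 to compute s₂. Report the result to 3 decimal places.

f(3.88) = 27.42422, f(2.34) = -10.61876
s₂ = 2.34000 − (-10.61876)·(2.34000 − 3.88000) / (-10.61876 − 27.42422) = 2.34000 − (16.35290)/(-38.04298) = 2.76985

2.770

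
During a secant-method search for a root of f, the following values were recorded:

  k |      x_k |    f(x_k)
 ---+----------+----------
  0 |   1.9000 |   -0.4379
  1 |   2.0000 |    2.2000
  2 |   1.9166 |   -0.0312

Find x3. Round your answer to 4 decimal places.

1.9178

x3 = 1.9166 − (-0.0312)·(1.9166 − 2.0000) / (-0.0312 − 2.2000)
   = 1.9166 − (0.002602)/(-2.231200) = 1.917766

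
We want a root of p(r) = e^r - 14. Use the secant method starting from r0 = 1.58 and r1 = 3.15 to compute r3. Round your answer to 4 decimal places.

p(1.58) = -9.145044, p(3.15) = 9.336065
r2 = 3.150000 − 9.336065·(3.150000 − 1.580000) / (9.336065 − (-9.145044)) = 3.150000 − (14.657621)/(18.481109) = 2.356886
p(2.356886) = -3.441975
r3 = 2.356886 − (-3.441975)·(2.356886 − 3.150000) / (-3.441975 − 9.336065) = 2.356886 − (2.729878)/(-12.778039) = 2.570524

2.5705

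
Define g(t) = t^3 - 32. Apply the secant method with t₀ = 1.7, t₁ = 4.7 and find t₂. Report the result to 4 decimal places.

2.5216

g(1.7) = -27.087000, g(4.7) = 71.823000
t₂ = 4.700000 − 71.823000·(4.700000 − 1.700000) / (71.823000 − (-27.087000)) = 4.700000 − (215.469000)/(98.910000) = 2.521565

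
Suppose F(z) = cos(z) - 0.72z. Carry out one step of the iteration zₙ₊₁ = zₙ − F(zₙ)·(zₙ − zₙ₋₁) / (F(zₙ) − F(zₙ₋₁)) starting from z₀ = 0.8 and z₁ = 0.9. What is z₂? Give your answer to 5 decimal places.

0.88206

F(0.8) = 0.1207067, F(0.9) = -0.0263900
z₂ = 0.9000000 − (-0.0263900)·(0.9000000 − 0.8000000) / (-0.0263900 − 0.1207067) = 0.9000000 − (-0.0026390)/(-0.1470967) = 0.8820594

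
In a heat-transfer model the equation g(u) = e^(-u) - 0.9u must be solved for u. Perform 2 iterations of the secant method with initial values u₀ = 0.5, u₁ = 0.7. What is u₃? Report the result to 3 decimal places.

g(0.5) = 0.15653, g(0.7) = -0.13341
u₂ = 0.70000 − (-0.13341)·(0.70000 − 0.50000) / (-0.13341 − 0.15653) = 0.70000 − (-0.02668)/(-0.28995) = 0.60797
g(0.60797) = -0.00272
u₃ = 0.60797 − (-0.00272)·(0.60797 − 0.70000) / (-0.00272 − (-0.13341)) = 0.60797 − (0.00025)/(0.13069) = 0.60606

0.606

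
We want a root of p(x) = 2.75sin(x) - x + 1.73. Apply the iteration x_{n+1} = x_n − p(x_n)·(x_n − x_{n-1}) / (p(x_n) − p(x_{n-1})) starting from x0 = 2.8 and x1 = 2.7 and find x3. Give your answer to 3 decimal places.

2.758

p(2.8) = -0.14878, p(2.7) = 0.20529
x2 = 2.70000 − 0.20529·(2.70000 − 2.80000) / (0.20529 − (-0.14878)) = 2.70000 − (-0.02053)/(0.35408) = 2.75798
p(2.75798) = 0.00127
x3 = 2.75798 − 0.00127·(2.75798 − 2.70000) / (0.00127 − 0.20529) = 2.75798 − (0.00007)/(-0.20402) = 2.75834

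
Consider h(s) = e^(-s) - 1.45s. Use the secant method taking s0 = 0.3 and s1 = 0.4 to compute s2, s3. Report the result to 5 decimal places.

h(0.3) = 0.3058182, h(0.4) = 0.0903200
s2 = 0.4000000 − 0.0903200·(0.4000000 − 0.3000000) / (0.0903200 − 0.3058182) = 0.4000000 − (0.0090320)/(-0.2154982) = 0.4419122
h(0.4419122) = 0.0020334
s3 = 0.4419122 − 0.0020334·(0.4419122 − 0.4000000) / (0.0020334 − 0.0903200) = 0.4419122 − (0.0000852)/(-0.0882867) = 0.4428775

0.44191, 0.44288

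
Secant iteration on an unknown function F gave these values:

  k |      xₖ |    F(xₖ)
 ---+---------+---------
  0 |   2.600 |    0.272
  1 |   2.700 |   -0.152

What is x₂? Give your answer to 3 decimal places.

x₂ = 2.700 − (-0.152)·(2.700 − 2.600) / (-0.152 − 0.272)
   = 2.700 − (-0.01520)/(-0.42400) = 2.66415

2.664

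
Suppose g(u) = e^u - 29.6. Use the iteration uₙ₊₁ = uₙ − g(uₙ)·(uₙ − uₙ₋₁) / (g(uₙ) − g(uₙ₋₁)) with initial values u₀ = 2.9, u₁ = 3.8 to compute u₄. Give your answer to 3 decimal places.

g(2.9) = -11.42585, g(3.8) = 15.10118
u₂ = 3.80000 − 15.10118·(3.80000 − 2.90000) / (15.10118 − (-11.42585)) = 3.80000 − (13.59107)/(26.52704) = 3.28765
g(3.28765) = -2.82008
u₃ = 3.28765 − (-2.82008)·(3.28765 − 3.80000) / (-2.82008 − 15.10118) = 3.28765 − (1.44486)/(-17.92126) = 3.36828
g(3.36828) = -0.57159
u₄ = 3.36828 − (-0.57159)·(3.36828 − 3.28765) / (-0.57159 − (-2.82008)) = 3.36828 − (-0.04608)/(2.24849) = 3.38877

3.389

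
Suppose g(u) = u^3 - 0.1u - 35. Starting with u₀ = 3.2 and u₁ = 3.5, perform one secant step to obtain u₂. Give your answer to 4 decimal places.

3.2760

g(3.2) = -2.552000, g(3.5) = 7.525000
u₂ = 3.500000 − 7.525000·(3.500000 − 3.200000) / (7.525000 − (-2.552000)) = 3.500000 − (2.257500)/(10.077000) = 3.275975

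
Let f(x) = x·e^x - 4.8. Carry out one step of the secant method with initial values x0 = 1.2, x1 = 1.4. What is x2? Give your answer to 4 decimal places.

f(1.2) = -0.815860, f(1.4) = 0.877280
x2 = 1.400000 − 0.877280·(1.400000 − 1.200000) / (0.877280 − (-0.815860)) = 1.400000 − (0.175456)/(1.693140) = 1.296372

1.2964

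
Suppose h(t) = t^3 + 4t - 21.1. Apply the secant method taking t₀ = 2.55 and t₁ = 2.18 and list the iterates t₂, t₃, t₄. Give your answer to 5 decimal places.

2.27704, 2.28686, 2.28650

h(2.55) = 5.6813750, h(2.18) = -2.0197680
t₂ = 2.1800000 − (-2.0197680)·(2.1800000 − 2.5500000) / (-2.0197680 − 5.6813750) = 2.1800000 − (0.7473142)/(-7.7011430) = 2.2770394
h(2.2770394) = -0.1856020
t₃ = 2.2770394 − (-0.1856020)·(2.2770394 − 2.1800000) / (-0.1856020 − (-2.0197680)) = 2.2770394 − (-0.0180107)/(1.8341660) = 2.2868589
h(2.2868589) = 0.0070764
t₄ = 2.2868589 − 0.0070764·(2.2868589 − 2.2770394) / (0.0070764 − (-0.1856020)) = 2.2868589 − (0.0000695)/(0.1926784) = 2.2864983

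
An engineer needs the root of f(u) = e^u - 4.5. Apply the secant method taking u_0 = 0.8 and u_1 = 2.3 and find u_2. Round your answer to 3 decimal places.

f(0.8) = -2.27446, f(2.3) = 5.47418
u_2 = 2.30000 − 5.47418·(2.30000 − 0.80000) / (5.47418 − (-2.27446)) = 2.30000 − (8.21127)/(7.74864) = 1.24030

1.240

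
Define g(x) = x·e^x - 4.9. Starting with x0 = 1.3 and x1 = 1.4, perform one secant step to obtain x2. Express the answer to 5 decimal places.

1.31432

g(1.3) = -0.1299143, g(1.4) = 0.7772800
x2 = 1.4000000 − 0.7772800·(1.4000000 − 1.3000000) / (0.7772800 − (-0.1299143)) = 1.4000000 − (0.0777280)/(0.9071943) = 1.3143205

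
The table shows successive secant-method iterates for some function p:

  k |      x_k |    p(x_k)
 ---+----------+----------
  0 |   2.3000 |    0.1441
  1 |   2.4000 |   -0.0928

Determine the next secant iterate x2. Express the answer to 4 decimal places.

x2 = 2.4000 − (-0.0928)·(2.4000 − 2.3000) / (-0.0928 − 0.1441)
   = 2.4000 − (-0.009280)/(-0.236900) = 2.360827

2.3608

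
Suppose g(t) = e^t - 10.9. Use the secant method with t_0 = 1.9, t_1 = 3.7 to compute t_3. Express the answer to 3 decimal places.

2.249

g(1.9) = -4.21411, g(3.7) = 29.54730
t_2 = 3.70000 − 29.54730·(3.70000 − 1.90000) / (29.54730 − (-4.21411)) = 3.70000 − (53.18515)/(33.76141) = 2.12468
g(2.12468) = -2.52981
t_3 = 2.12468 − (-2.52981)·(2.12468 − 3.70000) / (-2.52981 − 29.54730) = 2.12468 − (3.98527)/(-32.07712) = 2.24892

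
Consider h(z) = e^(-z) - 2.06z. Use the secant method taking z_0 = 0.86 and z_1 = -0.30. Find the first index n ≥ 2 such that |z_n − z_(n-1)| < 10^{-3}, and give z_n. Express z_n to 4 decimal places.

h(0.86) = -1.348438, h(-0.30) = 1.967859
z_2 = -0.300000 − 1.967859·(-1.160000)/(3.316297) = 0.388333;  |Δ| = 0.688333
h(0.388333) = -0.121779
z_3 = 0.388333 − (-0.121779)·(0.688333)/(-2.089638) = 0.348218;  |Δ| = 0.040114
h(0.348218) = -0.011385
z_4 = 0.348218 − (-0.011385)·(-0.040114)/(0.110394) = 0.344081;  |Δ| = 0.004137
h(0.344081) = 0.000064
z_5 = 0.344081 − 0.000064·(-0.004137)/(0.011449) = 0.344104;  |Δ| = 0.000023
|z_5 − z_4| = 0.000023 < 10^{-3}

n = 5, z_n = 0.3441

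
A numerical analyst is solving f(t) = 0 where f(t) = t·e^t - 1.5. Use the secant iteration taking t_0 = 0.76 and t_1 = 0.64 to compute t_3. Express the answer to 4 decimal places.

0.7260

f(0.76) = 0.125090, f(0.64) = -0.286252
t_2 = 0.640000 − (-0.286252)·(0.640000 − 0.760000) / (-0.286252 − 0.125090) = 0.640000 − (0.034350)/(-0.411342) = 0.723508
f(0.723508) = -0.008378
t_3 = 0.723508 − (-0.008378)·(0.723508 − 0.640000) / (-0.008378 − (-0.286252)) = 0.723508 − (-0.000700)/(0.277874) = 0.726026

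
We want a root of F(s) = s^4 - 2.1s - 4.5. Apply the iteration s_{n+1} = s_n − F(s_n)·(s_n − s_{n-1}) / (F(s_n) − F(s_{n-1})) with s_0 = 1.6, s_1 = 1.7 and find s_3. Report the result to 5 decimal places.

F(1.6) = -1.3064000, F(1.7) = 0.2821000
s_2 = 1.7000000 − 0.2821000·(1.7000000 − 1.6000000) / (0.2821000 − (-1.3064000)) = 1.7000000 − (0.0282100)/(1.5885000) = 1.6822411
F(1.6822411) = -0.0241734
s_3 = 1.6822411 − (-0.0241734)·(1.6822411 − 1.7000000) / (-0.0241734 − 0.2821000) = 1.6822411 − (0.0004293)/(-0.3062734) = 1.6836428

1.68364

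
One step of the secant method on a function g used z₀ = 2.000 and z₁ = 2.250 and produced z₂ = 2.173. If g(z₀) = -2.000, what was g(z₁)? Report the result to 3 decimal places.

0.890

The secant line through (2.000, -2.000) and (2.250, g(z₁)) crosses zero at z₂ = 2.173.
So (2.000, -2.000), (2.250, g(z₁)), (2.173, 0) are collinear:
g(z₁) = -2.000 · (2.250 − 2.173) / (2.000 − 2.173) = -2.000 · (0.07700)/(-0.17300) = 0.89017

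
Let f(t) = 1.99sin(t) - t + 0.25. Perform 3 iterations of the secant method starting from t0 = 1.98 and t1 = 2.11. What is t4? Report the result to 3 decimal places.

f(1.98) = 0.09570, f(2.11) = -0.15235
t2 = 2.11000 − (-0.15235)·(2.11000 − 1.98000) / (-0.15235 − 0.09570) = 2.11000 − (-0.01980)/(-0.24805) = 2.03016
f(2.03016) = 0.00355
t3 = 2.03016 − 0.00355·(2.03016 − 2.11000) / (0.00355 − (-0.15235)) = 2.03016 − (-0.00028)/(0.15590) = 2.03198
f(2.03198) = 0.00012
t4 = 2.03198 − 0.00012·(2.03198 − 2.03016) / (0.00012 − 0.00355) = 2.03198 − (0.00000)/(-0.00343) = 2.03204

2.032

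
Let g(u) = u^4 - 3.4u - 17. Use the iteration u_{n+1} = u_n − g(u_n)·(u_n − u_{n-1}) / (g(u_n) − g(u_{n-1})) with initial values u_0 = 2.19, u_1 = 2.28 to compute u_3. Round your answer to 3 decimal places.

g(2.19) = -1.44342, g(2.28) = 2.27136
u_2 = 2.28000 − 2.27136·(2.28000 − 2.19000) / (2.27136 − (-1.44342)) = 2.28000 − (0.20442)/(3.71479) = 2.22497
g(2.22497) = -0.05751
u_3 = 2.22497 − (-0.05751)·(2.22497 − 2.28000) / (-0.05751 − 2.27136) = 2.22497 − (0.00316)/(-2.32887) = 2.22633

2.226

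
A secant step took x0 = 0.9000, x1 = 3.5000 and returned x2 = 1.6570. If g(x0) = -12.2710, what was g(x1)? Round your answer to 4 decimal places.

29.8751

The secant line through (0.9000, -12.2710) and (3.5000, g(x1)) crosses zero at x2 = 1.6570.
So (0.9000, -12.2710), (3.5000, g(x1)), (1.6570, 0) are collinear:
g(x1) = -12.2710 · (3.5000 − 1.6570) / (0.9000 − 1.6570) = -12.2710 · (1.843000)/(-0.757000) = 29.875103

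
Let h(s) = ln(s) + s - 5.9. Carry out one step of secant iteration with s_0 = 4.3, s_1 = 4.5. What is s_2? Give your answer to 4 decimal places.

h(4.3) = -0.141385, h(4.5) = 0.104077
s_2 = 4.500000 − 0.104077·(4.500000 − 4.300000) / (0.104077 − (-0.141385)) = 4.500000 − (0.020815)/(0.245462) = 4.415199

4.4152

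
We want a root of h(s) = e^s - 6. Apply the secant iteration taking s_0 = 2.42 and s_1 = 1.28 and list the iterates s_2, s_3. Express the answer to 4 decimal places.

1.6382, 1.8357

h(2.42) = 5.245859, h(1.28) = -2.403360
s_2 = 1.280000 − (-2.403360)·(1.280000 − 2.420000) / (-2.403360 − 5.245859) = 1.280000 − (2.739831)/(-7.649220) = 1.638184
h(1.638184) = -0.854182
s_3 = 1.638184 − (-0.854182)·(1.638184 − 1.280000) / (-0.854182 − (-2.403360)) = 1.638184 − (-0.305955)/(1.549178) = 1.835679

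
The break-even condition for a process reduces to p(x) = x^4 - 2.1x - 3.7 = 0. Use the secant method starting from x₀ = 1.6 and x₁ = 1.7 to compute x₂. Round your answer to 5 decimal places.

1.63188

p(1.6) = -0.5064000, p(1.7) = 1.0821000
x₂ = 1.7000000 − 1.0821000·(1.7000000 − 1.6000000) / (1.0821000 − (-0.5064000)) = 1.7000000 − (0.1082100)/(1.5885000) = 1.6318791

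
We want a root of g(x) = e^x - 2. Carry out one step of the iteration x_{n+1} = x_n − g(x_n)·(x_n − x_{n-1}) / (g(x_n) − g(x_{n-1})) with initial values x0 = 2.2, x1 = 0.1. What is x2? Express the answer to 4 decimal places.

0.3373

g(2.2) = 7.025013, g(0.1) = -0.894829
x2 = 0.100000 − (-0.894829)·(0.100000 − 2.200000) / (-0.894829 − 7.025013) = 0.100000 − (1.879141)/(-7.919843) = 0.337270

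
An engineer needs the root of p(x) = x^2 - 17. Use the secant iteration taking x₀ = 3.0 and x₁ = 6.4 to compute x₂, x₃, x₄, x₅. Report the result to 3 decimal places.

3.851, 4.063, 4.125, 4.123

p(3.0) = -8.00000, p(6.4) = 23.96000
x₂ = 6.40000 − 23.96000·(6.40000 − 3.00000) / (23.96000 − (-8.00000)) = 6.40000 − (81.46400)/(31.96000) = 3.85106
p(3.85106) = -2.16931
x₃ = 3.85106 − (-2.16931)·(3.85106 − 6.40000) / (-2.16931 − 23.96000) = 3.85106 − (5.52943)/(-26.12931) = 4.06268
p(4.06268) = -0.49462
x₄ = 4.06268 − (-0.49462)·(4.06268 − 3.85106) / (-0.49462 − (-2.16931)) = 4.06268 − (-0.10467)/(1.67469) = 4.12518
p(4.12518) = 0.01713
x₅ = 4.12518 − 0.01713·(4.12518 − 4.06268) / (0.01713 − (-0.49462)) = 4.12518 − (0.00107)/(0.51175) = 4.12309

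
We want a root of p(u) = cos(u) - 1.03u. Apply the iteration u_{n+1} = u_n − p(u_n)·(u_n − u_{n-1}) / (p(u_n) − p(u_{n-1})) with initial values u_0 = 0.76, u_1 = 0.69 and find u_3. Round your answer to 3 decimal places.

0.726

p(0.76) = -0.05796, p(0.69) = 0.06055
u_2 = 0.69000 − 0.06055·(0.69000 − 0.76000) / (0.06055 − (-0.05796)) = 0.69000 − (-0.00424)/(0.11851) = 0.72576
p(0.72576) = 0.00046
u_3 = 0.72576 − 0.00046·(0.72576 − 0.69000) / (0.00046 − 0.06055) = 0.72576 − (0.00002)/(-0.06009) = 0.72604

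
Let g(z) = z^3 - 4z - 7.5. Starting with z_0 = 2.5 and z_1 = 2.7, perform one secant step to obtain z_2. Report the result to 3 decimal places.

g(2.5) = -1.87500, g(2.7) = 1.38300
z_2 = 2.70000 − 1.38300·(2.70000 − 2.50000) / (1.38300 − (-1.87500)) = 2.70000 − (0.27660)/(3.25800) = 2.61510

2.615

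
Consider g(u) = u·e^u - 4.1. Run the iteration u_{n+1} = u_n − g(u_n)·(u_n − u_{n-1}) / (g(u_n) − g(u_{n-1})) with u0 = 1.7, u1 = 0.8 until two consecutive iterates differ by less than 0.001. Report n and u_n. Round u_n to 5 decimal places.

g(1.7) = 5.2057106, g(0.8) = -2.3195673
u2 = 0.8000000 − (-2.3195673)·(-0.9000000)/(-7.5252778) = 1.0774131;  |Δ| = 0.2774131
g(1.0774131) = -0.9355605
u3 = 1.0774131 − (-0.9355605)·(0.2774131)/(1.3840068) = 1.2649387;  |Δ| = 0.1875256
g(1.2649387) = 0.3815203
u4 = 1.2649387 − 0.3815203·(0.1875256)/(1.3170808) = 1.2106179;  |Δ| = 0.0543208
g(1.2106179) = -0.0377019
u5 = 1.2106179 − (-0.0377019)·(-0.0543208)/(-0.4192222) = 1.2155032;  |Δ| = 0.0048852
g(1.2155032) = -0.0013352
u6 = 1.2155032 − (-0.0013352)·(0.0048852)/(0.0363667) = 1.2156825;  |Δ| = 0.0001794
|u6 − u5| = 0.0001794 < 0.001

n = 6, u_n = 1.21568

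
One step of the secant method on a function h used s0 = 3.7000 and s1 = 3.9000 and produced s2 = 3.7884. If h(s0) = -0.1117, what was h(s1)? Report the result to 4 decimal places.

The secant line through (3.7000, -0.1117) and (3.9000, h(s1)) crosses zero at s2 = 3.7884.
So (3.7000, -0.1117), (3.9000, h(s1)), (3.7884, 0) are collinear:
h(s1) = -0.1117 · (3.9000 − 3.7884) / (3.7000 − 3.7884) = -0.1117 · (0.111600)/(-0.088400) = 0.141015

0.1410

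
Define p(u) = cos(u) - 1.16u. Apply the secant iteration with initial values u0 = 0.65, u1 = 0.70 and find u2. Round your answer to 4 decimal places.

p(0.65) = 0.042084, p(0.70) = -0.047158
u2 = 0.700000 − (-0.047158)·(0.700000 − 0.650000) / (-0.047158 − 0.042084) = 0.700000 − (-0.002358)/(-0.089242) = 0.673579

0.6736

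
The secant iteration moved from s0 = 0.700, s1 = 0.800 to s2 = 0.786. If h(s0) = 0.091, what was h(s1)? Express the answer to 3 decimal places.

-0.015

The secant line through (0.700, 0.091) and (0.800, h(s1)) crosses zero at s2 = 0.786.
So (0.700, 0.091), (0.800, h(s1)), (0.786, 0) are collinear:
h(s1) = 0.091 · (0.800 − 0.786) / (0.700 − 0.786) = 0.091 · (0.01400)/(-0.08600) = -0.01481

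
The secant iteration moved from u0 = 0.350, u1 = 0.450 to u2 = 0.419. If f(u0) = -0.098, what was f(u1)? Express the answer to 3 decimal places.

The secant line through (0.350, -0.098) and (0.450, f(u1)) crosses zero at u2 = 0.419.
So (0.350, -0.098), (0.450, f(u1)), (0.419, 0) are collinear:
f(u1) = -0.098 · (0.450 − 0.419) / (0.350 − 0.419) = -0.098 · (0.03100)/(-0.06900) = 0.04403

0.044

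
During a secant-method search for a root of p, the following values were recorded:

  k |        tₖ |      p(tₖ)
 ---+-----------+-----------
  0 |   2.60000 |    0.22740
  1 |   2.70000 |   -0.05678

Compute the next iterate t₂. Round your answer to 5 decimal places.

2.68002

t₂ = 2.70000 − (-0.05678)·(2.70000 − 2.60000) / (-0.05678 − 0.22740)
   = 2.70000 − (-0.0056780)/(-0.2841800) = 2.6800197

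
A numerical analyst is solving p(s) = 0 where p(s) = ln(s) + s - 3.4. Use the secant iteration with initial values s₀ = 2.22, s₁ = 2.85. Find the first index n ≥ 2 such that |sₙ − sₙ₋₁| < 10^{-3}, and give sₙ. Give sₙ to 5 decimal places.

n = 4, sₙ = 2.48837

p(2.22) = -0.3824928, p(2.85) = 0.4973190
s₂ = 2.8500000 − 0.4973190·(0.6300000)/(0.8798118) = 2.4938887;  |Δ| = 0.3561113
p(2.4938887) = 0.0077319
s₃ = 2.4938887 − 0.0077319·(-0.3561113)/(-0.4895871) = 2.4882647;  |Δ| = 0.0056239
p(2.4882647) = -0.0001497
s₄ = 2.4882647 − (-0.0001497)·(-0.0056239)/(-0.0078815) = 2.4883715;  |Δ| = 0.0001068
|s₄ − s₃| = 0.0001068 < 10^{-3}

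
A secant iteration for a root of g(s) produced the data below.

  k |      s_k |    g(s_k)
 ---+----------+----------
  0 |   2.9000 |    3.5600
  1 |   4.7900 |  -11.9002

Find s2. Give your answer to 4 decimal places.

3.3352

s2 = 4.7900 − (-11.9002)·(4.7900 − 2.9000) / (-11.9002 − 3.5600)
   = 4.7900 − (-22.491378)/(-15.460200) = 3.335208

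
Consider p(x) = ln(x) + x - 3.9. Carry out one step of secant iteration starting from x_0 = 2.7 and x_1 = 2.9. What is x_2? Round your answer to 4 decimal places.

p(2.7) = -0.206748, p(2.9) = 0.064711
x_2 = 2.900000 − 0.064711·(2.900000 − 2.700000) / (0.064711 − (-0.206748)) = 2.900000 − (0.012942)/(0.271459) = 2.852324

2.8523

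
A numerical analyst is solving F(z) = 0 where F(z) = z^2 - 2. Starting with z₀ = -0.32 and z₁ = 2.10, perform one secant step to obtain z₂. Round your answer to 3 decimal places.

0.746

F(-0.32) = -1.89760, F(2.10) = 2.41000
z₂ = 2.10000 − 2.41000·(2.10000 − (-0.32000)) / (2.41000 − (-1.89760)) = 2.10000 − (5.83220)/(4.30760) = 0.74607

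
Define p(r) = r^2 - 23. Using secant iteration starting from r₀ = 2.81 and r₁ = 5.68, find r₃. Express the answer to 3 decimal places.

4.778

p(2.81) = -15.10390, p(5.68) = 9.26240
r₂ = 5.68000 − 9.26240·(5.68000 − 2.81000) / (9.26240 − (-15.10390)) = 5.68000 − (26.58309)/(24.36630) = 4.58902
p(4.58902) = -1.94087
r₃ = 4.58902 − (-1.94087)·(4.58902 − 5.68000) / (-1.94087 − 9.26240) = 4.58902 − (2.11745)/(-11.20327) = 4.77803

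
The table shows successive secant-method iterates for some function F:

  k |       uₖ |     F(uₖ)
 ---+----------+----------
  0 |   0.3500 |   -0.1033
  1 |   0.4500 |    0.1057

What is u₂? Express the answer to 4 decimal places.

u₂ = 0.4500 − 0.1057·(0.4500 − 0.3500) / (0.1057 − (-0.1033))
   = 0.4500 − (0.010570)/(0.209000) = 0.399426

0.3994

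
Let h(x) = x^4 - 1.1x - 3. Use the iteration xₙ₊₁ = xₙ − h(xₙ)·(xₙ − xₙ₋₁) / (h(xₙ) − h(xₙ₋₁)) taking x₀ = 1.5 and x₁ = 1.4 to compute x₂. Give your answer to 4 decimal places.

h(1.5) = 0.412500, h(1.4) = -0.698400
x₂ = 1.400000 − (-0.698400)·(1.400000 − 1.500000) / (-0.698400 − 0.412500) = 1.400000 − (0.069840)/(-1.110900) = 1.462868

1.4629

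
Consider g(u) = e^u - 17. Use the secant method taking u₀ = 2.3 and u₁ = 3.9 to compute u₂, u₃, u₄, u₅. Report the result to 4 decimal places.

2.5851, 2.7210, 2.8480, 2.8324

g(2.3) = -7.025818, g(3.9) = 32.402449
u₂ = 3.900000 − 32.402449·(3.900000 − 2.300000) / (32.402449 − (-7.025818)) = 3.900000 − (51.843919)/(39.428267) = 2.585108
g(2.585108) = -3.735280
u₃ = 2.585108 − (-3.735280)·(2.585108 − 3.900000) / (-3.735280 − 32.402449) = 2.585108 − (4.911491)/(-36.137730) = 2.721018
g(2.721018) = -1.804214
u₄ = 2.721018 − (-1.804214)·(2.721018 − 2.585108) / (-1.804214 − (-3.735280)) = 2.721018 − (-0.245211)/(1.931067) = 2.848000
g(2.848000) = 0.253249
u₅ = 2.848000 − 0.253249·(2.848000 − 2.721018) / (0.253249 − (-1.804214)) = 2.848000 − (0.032158)/(2.057462) = 2.832370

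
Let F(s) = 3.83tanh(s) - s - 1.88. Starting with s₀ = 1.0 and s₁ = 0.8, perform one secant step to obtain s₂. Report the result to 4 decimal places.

0.9575

F(1.0) = 0.036906, F(0.8) = -0.136739
s₂ = 0.800000 − (-0.136739)·(0.800000 − 1.000000) / (-0.136739 − 0.036906) = 0.800000 − (0.027348)/(-0.173645) = 0.957493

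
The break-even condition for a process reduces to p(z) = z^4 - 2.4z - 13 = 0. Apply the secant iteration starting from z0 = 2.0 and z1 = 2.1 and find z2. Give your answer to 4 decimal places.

2.0561

p(2.0) = -1.800000, p(2.1) = 1.408100
z2 = 2.100000 − 1.408100·(2.100000 − 2.000000) / (1.408100 − (-1.800000)) = 2.100000 − (0.140810)/(3.208100) = 2.056108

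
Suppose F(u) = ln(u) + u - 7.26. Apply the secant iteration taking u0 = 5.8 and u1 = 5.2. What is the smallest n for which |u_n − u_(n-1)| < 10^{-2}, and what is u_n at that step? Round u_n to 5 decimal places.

F(5.8) = 0.2978579, F(5.2) = -0.4113414
u2 = 5.2000000 − (-0.4113414)·(-0.6000000)/(-0.7091993) = 5.5480049;  |Δ| = 0.3480049
F(5.5480049) = 0.0014433
u3 = 5.5480049 − 0.0014433·(0.3480049)/(0.4127847) = 5.5467881;  |Δ| = 0.0012168
|u3 − u2| = 0.0012168 < 10^{-2}

n = 3, u_n = 5.54679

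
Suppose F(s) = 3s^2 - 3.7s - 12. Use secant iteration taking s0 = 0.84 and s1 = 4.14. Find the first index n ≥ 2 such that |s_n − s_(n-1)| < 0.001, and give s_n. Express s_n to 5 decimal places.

n = 7, s_n = 2.70958

F(0.84) = -12.9912000, F(4.14) = 24.1008000
s2 = 4.1400000 − 24.1008000·(3.3000000)/(37.0920000) = 1.9958007;  |Δ| = 2.1441993
F(1.9958007) = -7.4348012
s3 = 1.9958007 − (-7.4348012)·(-2.1441993)/(-31.5356012) = 2.5013150;  |Δ| = 0.5055142
F(2.5013150) = -2.4851359
s4 = 2.5013150 − (-2.4851359)·(0.5055142)/(4.9496653) = 2.7551243;  |Δ| = 0.2538094
F(2.7551243) = 0.5781704
s5 = 2.7551243 − 0.5781704·(0.2538094)/(3.0633063) = 2.7072202;  |Δ| = 0.0479042
F(2.7072202) = -0.0295911
s6 = 2.7072202 − (-0.0295911)·(-0.0479042)/(-0.6077616) = 2.7095526;  |Δ| = 0.0023324
F(2.7095526) = -0.0003189
s7 = 2.7095526 − (-0.0003189)·(0.0023324)/(0.0292723) = 2.7095780;  |Δ| = 0.0000254
|s7 − s6| = 0.0000254 < 0.001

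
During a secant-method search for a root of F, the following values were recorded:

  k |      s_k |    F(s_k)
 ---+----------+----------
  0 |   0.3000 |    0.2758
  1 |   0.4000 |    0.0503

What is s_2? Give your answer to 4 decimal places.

s_2 = 0.4000 − 0.0503·(0.4000 − 0.3000) / (0.0503 − 0.2758)
   = 0.4000 − (0.005030)/(-0.225500) = 0.422306

0.4223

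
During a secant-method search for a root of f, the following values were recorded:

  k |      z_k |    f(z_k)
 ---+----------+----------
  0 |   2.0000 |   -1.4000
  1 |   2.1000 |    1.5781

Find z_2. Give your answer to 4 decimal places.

2.0470

z_2 = 2.1000 − 1.5781·(2.1000 − 2.0000) / (1.5781 − (-1.4000))
   = 2.1000 − (0.157810)/(2.978100) = 2.047010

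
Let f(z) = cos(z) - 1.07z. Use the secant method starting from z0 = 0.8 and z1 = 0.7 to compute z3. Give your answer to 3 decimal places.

0.709

f(0.8) = -0.15929, f(0.7) = 0.01584
z2 = 0.70000 − 0.01584·(0.70000 − 0.80000) / (0.01584 − (-0.15929)) = 0.70000 − (-0.00158)/(0.17514) = 0.70905
f(0.70905) = 0.00030
z3 = 0.70905 − 0.00030·(0.70905 − 0.70000) / (0.00030 − 0.01584) = 0.70905 − (0.00000)/(-0.01554) = 0.70922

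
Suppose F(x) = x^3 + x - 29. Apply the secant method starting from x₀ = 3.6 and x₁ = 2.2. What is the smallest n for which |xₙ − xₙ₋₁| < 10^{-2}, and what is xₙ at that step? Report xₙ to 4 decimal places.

n = 5, xₙ = 2.9638

F(3.6) = 21.256000, F(2.2) = -16.152000
x₂ = 2.200000 − (-16.152000)·(-1.400000)/(-37.408000) = 2.804491;  |Δ| = 0.604491
F(2.804491) = -4.137711
x₃ = 2.804491 − (-4.137711)·(0.604491)/(12.014289) = 3.012677;  |Δ| = 0.208186
F(3.012677) = 1.356410
x₄ = 3.012677 − 1.356410·(0.208186)/(5.494121) = 2.961279;  |Δ| = 0.051398
F(2.961279) = -0.070742
x₅ = 2.961279 − (-0.070742)·(-0.051398)/(-1.427152) = 2.963827;  |Δ| = 0.002548
|x₅ − x₄| = 0.002548 < 10^{-2}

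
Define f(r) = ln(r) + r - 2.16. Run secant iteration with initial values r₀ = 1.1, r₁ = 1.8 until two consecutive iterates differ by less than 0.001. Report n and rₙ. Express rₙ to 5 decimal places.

f(1.1) = -0.9646898, f(1.8) = 0.2277867
r₂ = 1.8000000 − 0.2277867·(0.7000000)/(1.1924765) = 1.6662861;  |Δ| = 0.1337139
f(1.6662861) = 0.0168834
r₃ = 1.6662861 − 0.0168834·(-0.1337139)/(-0.2109033) = 1.6555820;  |Δ| = 0.0107042
f(1.6555820) = -0.0002655
r₄ = 1.6555820 − (-0.0002655)·(-0.0107042)/(-0.0171488) = 1.6557477;  |Δ| = 0.0001657
|r₄ − r₃| = 0.0001657 < 0.001

n = 4, rₙ = 1.65575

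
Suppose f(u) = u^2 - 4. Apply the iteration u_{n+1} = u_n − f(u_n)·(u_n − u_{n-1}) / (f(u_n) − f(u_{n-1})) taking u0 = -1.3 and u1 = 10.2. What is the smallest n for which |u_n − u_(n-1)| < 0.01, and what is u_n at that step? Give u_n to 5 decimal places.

n = 8, u_n = -1.99997

f(-1.3) = -2.3100000, f(10.2) = 100.0400000
u2 = 10.2000000 − 100.0400000·(11.5000000)/(102.3500000) = -1.0404494;  |Δ| = 11.2404494
f(-1.0404494) = -2.9174650
u3 = -1.0404494 − (-2.9174650)·(-11.2404494)/(-102.9574650) = -0.7219333;  |Δ| = 0.3185162
f(-0.7219333) = -3.4788124
u4 = -0.7219333 − (-3.4788124)·(0.3185162)/(-0.5613474) = -2.6958589;  |Δ| = 1.9739256
f(-2.6958589) = 3.2676551
u5 = -2.6958589 − 3.2676551·(-1.9739256)/(6.7464674) = -1.7397870;  |Δ| = 0.9560719
f(-1.7397870) = -0.9731413
u6 = -1.7397870 − (-0.9731413)·(0.9560719)/(-4.2407964) = -1.9591781;  |Δ| = 0.2193911
f(-1.9591781) = -0.1616212
u7 = -1.9591781 − (-0.1616212)·(-0.2193911)/(0.8115201) = -2.0028717;  |Δ| = 0.0436936
f(-2.0028717) = 0.0114951
u8 = -2.0028717 − 0.0114951·(-0.0436936)/(0.1731164) = -1.9999704;  |Δ| = 0.0029013
|u8 − u7| = 0.0029013 < 0.01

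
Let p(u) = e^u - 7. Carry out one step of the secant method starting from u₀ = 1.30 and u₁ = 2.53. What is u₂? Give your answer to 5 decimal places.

p(1.30) = -3.3307033, p(2.53) = 5.5535061
u₂ = 2.5300000 − 5.5535061·(2.5300000 − 1.3000000) / (5.5535061 − (-3.3307033)) = 2.5300000 − (6.8308125)/(8.8842095) = 1.7611288

1.76113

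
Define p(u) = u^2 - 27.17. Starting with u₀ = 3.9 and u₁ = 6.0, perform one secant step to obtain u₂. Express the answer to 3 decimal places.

p(3.9) = -11.96000, p(6.0) = 8.83000
u₂ = 6.00000 − 8.83000·(6.00000 − 3.90000) / (8.83000 − (-11.96000)) = 6.00000 − (18.54300)/(20.79000) = 5.10808

5.108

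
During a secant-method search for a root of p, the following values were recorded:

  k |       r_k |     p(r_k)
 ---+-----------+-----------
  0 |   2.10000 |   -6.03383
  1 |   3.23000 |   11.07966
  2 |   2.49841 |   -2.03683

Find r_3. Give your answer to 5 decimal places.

r_3 = 2.49841 − (-2.03683)·(2.49841 − 3.23000) / (-2.03683 − 11.07966)
   = 2.49841 − (1.4901245)/(-13.1164900) = 2.6120170

2.61202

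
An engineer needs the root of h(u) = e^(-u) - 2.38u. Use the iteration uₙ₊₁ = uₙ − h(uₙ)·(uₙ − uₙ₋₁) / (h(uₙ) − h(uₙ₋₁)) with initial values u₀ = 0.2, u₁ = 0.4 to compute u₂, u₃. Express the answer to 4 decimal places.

h(0.2) = 0.342731, h(0.4) = -0.281680
u₂ = 0.400000 − (-0.281680)·(0.400000 − 0.200000) / (-0.281680 − 0.342731) = 0.400000 − (-0.056336)/(-0.624411) = 0.309777
h(0.309777) = -0.003660
u₃ = 0.309777 − (-0.003660)·(0.309777 − 0.400000) / (-0.003660 − (-0.281680)) = 0.309777 − (0.000330)/(0.278020) = 0.308590

0.3098, 0.3086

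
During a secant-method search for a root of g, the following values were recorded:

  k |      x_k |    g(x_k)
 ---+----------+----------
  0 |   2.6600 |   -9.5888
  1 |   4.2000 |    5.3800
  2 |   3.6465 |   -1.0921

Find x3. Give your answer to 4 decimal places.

x3 = 3.6465 − (-1.0921)·(3.6465 − 4.2000) / (-1.0921 − 5.3800)
   = 3.6465 − (0.604477)/(-6.472100) = 3.739897

3.7399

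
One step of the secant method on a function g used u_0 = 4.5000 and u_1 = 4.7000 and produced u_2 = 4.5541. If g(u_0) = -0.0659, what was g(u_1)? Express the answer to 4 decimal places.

The secant line through (4.5000, -0.0659) and (4.7000, g(u_1)) crosses zero at u_2 = 4.5541.
So (4.5000, -0.0659), (4.7000, g(u_1)), (4.5541, 0) are collinear:
g(u_1) = -0.0659 · (4.7000 − 4.5541) / (4.5000 − 4.5541) = -0.0659 · (0.145900)/(-0.054100) = 0.177723

0.1777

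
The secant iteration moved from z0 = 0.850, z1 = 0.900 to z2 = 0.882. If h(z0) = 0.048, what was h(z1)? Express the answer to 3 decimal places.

The secant line through (0.850, 0.048) and (0.900, h(z1)) crosses zero at z2 = 0.882.
So (0.850, 0.048), (0.900, h(z1)), (0.882, 0) are collinear:
h(z1) = 0.048 · (0.900 − 0.882) / (0.850 − 0.882) = 0.048 · (0.01800)/(-0.03200) = -0.02700

-0.027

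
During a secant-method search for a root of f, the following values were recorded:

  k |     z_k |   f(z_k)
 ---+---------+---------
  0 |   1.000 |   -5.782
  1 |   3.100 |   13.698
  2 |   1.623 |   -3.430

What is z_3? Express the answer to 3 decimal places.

z_3 = 1.623 − (-3.430)·(1.623 − 3.100) / (-3.430 − 13.698)
   = 1.623 − (5.06611)/(-17.12800) = 1.91878

1.919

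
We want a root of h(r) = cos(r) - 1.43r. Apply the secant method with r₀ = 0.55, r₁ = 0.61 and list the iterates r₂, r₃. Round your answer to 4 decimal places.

0.5834, 0.5836

h(0.55) = 0.066025, h(0.61) = -0.052652
r₂ = 0.610000 − (-0.052652)·(0.610000 − 0.550000) / (-0.052652 − 0.066025) = 0.610000 − (-0.003159)/(-0.118677) = 0.583380
h(0.583380) = 0.000371
r₃ = 0.583380 − 0.000371·(0.583380 − 0.610000) / (0.000371 − (-0.052652)) = 0.583380 − (-0.000010)/(0.053023) = 0.583567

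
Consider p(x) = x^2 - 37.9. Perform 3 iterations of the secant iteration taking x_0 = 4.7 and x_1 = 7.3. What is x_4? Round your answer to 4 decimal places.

6.1564

p(4.7) = -15.810000, p(7.3) = 15.390000
x_2 = 7.300000 − 15.390000·(7.300000 − 4.700000) / (15.390000 − (-15.810000)) = 7.300000 − (40.014000)/(31.200000) = 6.017500
p(6.017500) = -1.689694
x_3 = 6.017500 − (-1.689694)·(6.017500 − 7.300000) / (-1.689694 − 15.390000) = 6.017500 − (2.167032)/(-17.079694) = 6.144378
p(6.144378) = -0.146623
x_4 = 6.144378 − (-0.146623)·(6.144378 − 6.017500) / (-0.146623 − (-1.689694)) = 6.144378 − (-0.018603)/(1.543071) = 6.156434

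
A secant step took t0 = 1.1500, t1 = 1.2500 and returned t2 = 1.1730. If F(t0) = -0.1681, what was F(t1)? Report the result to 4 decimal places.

0.5628

The secant line through (1.1500, -0.1681) and (1.2500, F(t1)) crosses zero at t2 = 1.1730.
So (1.1500, -0.1681), (1.2500, F(t1)), (1.1730, 0) are collinear:
F(t1) = -0.1681 · (1.2500 − 1.1730) / (1.1500 − 1.1730) = -0.1681 · (0.077000)/(-0.023000) = 0.562770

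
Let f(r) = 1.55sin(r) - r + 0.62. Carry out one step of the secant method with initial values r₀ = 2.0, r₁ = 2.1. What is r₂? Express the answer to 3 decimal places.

2.017

f(2.0) = 0.02941, f(2.1) = -0.14203
r₂ = 2.10000 − (-0.14203)·(2.10000 − 2.00000) / (-0.14203 − 0.02941) = 2.10000 − (-0.01420)/(-0.17144) = 2.01716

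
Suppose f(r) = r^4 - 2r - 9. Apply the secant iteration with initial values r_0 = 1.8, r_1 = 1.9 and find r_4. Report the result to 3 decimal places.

f(1.8) = -2.10240, f(1.9) = 0.23210
r_2 = 1.90000 − 0.23210·(1.90000 − 1.80000) / (0.23210 − (-2.10240)) = 1.90000 − (0.02321)/(2.33450) = 1.89006
f(1.89006) = -0.01866
r_3 = 1.89006 − (-0.01866)·(1.89006 − 1.90000) / (-0.01866 − 0.23210) = 1.89006 − (0.00019)/(-0.25076) = 1.89080
f(1.89080) = -0.00015
r_4 = 1.89080 − (-0.00015)·(1.89080 − 1.89006) / (-0.00015 − (-0.01866)) = 1.89080 − (0.00000)/(0.01851) = 1.89080

1.891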